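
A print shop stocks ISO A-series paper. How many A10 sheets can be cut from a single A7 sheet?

A7 = 74 × 105 mm; A10 = 26 × 37 mm.
Each halving step doubles the count; 3 steps from A7 to A10.
2^3 = 8.

8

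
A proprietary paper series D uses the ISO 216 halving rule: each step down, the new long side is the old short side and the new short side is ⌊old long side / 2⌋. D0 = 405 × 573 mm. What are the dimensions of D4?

D1 = 286 × 405 mm (from D0 by 1 halving).
D2: ⌊405/2⌋ × 286 = 202 × 286 mm
D3: ⌊286/2⌋ × 202 = 143 × 202 mm
D4: ⌊202/2⌋ × 143 = 101 × 143 mm

101 × 143 mm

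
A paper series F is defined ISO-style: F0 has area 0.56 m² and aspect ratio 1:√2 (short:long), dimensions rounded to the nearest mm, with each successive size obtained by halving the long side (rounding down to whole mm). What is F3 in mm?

222 × 314 mm

Let F0's short side be w mm. w · w√2 = 0.56 m² = 560,000 mm², so w ≈ 629.3 mm and w√2 ≈ 889.9 mm → F0 = 629 × 890 mm.
F1: ⌊890/2⌋ × 629 = 445 × 629 mm
F2: ⌊629/2⌋ × 445 = 314 × 445 mm
F3: ⌊445/2⌋ × 314 = 222 × 314 mm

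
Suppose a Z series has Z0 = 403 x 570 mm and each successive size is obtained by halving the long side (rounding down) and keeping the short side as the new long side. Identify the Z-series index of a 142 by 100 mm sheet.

Z4

Z0: 403 × 570 mm
Z1: 285 × 403 mm
Z2: 201 × 285 mm
Z3: 142 × 201 mm
Z4: 100 × 142 mm
Z5: 71 × 100 mm
→ matches Z4.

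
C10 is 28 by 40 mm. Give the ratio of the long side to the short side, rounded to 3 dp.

1.429

40 / 28 = 1.429
ISO 216 targets √2 ≈ 1.414; the +0.014 deviation is from mm rounding.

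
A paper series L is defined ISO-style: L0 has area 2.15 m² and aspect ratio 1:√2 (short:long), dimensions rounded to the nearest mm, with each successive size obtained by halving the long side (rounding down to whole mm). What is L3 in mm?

436 × 616 mm

Let L0's short side be w mm. w · w√2 = 2.15 m² = 2,150,000 mm², so w ≈ 1233.0 mm and w√2 ≈ 1743.7 mm → L0 = 1233 × 1744 mm.
L1: ⌊1744/2⌋ × 1233 = 872 × 1233 mm
L2: ⌊1233/2⌋ × 872 = 616 × 872 mm
L3: ⌊872/2⌋ × 616 = 436 × 616 mm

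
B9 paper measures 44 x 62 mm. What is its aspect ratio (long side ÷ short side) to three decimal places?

62 / 44 = 1.409
ISO 216 targets √2 ≈ 1.414; the -0.005 deviation is from mm rounding.

1.409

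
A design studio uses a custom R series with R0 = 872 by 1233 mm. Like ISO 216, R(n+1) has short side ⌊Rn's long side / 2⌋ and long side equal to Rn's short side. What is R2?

R1: ⌊1233/2⌋ × 872 = 616 × 872 mm
R2: ⌊872/2⌋ × 616 = 436 × 616 mm

436 × 616 mm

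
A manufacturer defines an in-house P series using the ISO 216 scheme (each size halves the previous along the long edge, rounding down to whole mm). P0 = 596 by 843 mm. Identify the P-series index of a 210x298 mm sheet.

P0: 596 × 843 mm
P1: 421 × 596 mm
P2: 298 × 421 mm
P3: 210 × 298 mm
P4: 149 × 210 mm
→ matches P3.

P3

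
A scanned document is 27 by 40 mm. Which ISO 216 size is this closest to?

Aspect ratio 40/27 ≈ 1.481 (ISO target is √2 ≈ 1.414).
In the C-series (envelope sizes, between A and B): C10 = 28 × 40 mm.
Off by 1 mm total — nearest standard size.

C10 (28 × 40 mm)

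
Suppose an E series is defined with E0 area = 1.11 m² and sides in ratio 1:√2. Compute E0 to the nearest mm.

886 × 1253 mm

Let the short side be w mm. Then w · w√2 = 1.11 m² = 1,110,000 mm².
w² = 1,110,000/√2, so w ≈ 885.9 mm; long side = w√2 ≈ 1252.9 mm.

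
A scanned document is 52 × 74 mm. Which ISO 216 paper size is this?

Aspect ratio 74/52 ≈ 1.423 — close to the ISO √2 ≈ 1.414.
In the A-series (A0 area = 1 m²): A8 = 52 × 74 mm.

A8 (52 × 74 mm)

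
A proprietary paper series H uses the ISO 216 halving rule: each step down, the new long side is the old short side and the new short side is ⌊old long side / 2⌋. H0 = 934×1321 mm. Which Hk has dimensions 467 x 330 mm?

H3

H0: 934 × 1321 mm
H1: 660 × 934 mm
H2: 467 × 660 mm
H3: 330 × 467 mm
H4: 233 × 330 mm
→ matches H3.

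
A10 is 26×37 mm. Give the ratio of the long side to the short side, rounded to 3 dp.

1.423

37 / 26 = 1.423
ISO 216 targets √2 ≈ 1.414; the +0.009 deviation is from mm rounding.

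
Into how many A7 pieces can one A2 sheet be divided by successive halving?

Each ISO step halves the sheet: 1 × A2 → 2 × A3 → 4 × A4 → 8 × A5 → …
From A2 to A7 is 5 halving steps: 2^5 = 32.

32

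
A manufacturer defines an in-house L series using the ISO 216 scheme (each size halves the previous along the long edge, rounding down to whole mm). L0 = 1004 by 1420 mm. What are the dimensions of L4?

L1: ⌊1420/2⌋ × 1004 = 710 × 1004 mm
L2: ⌊1004/2⌋ × 710 = 502 × 710 mm
L3: ⌊710/2⌋ × 502 = 355 × 502 mm
L4: ⌊502/2⌋ × 355 = 251 × 355 mm

251 × 355 mm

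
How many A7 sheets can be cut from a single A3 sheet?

16

Each ISO step halves the sheet: 1 × A3 → 2 × A4 → 4 × A5 → 8 × A6 → …
From A3 to A7 is 4 halving steps: 2^4 = 16.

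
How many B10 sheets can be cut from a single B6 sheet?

Each ISO step halves the sheet: 1 × B6 → 2 × B7 → 4 × B8 → 8 × B9 → …
From B6 to B10 is 4 halving steps: 2^4 = 16.

16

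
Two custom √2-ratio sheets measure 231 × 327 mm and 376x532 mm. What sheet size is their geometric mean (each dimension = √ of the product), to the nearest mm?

295 × 417 mm

Short side: √(231 · 376) = √86856 ≈ 294.7 → 295 mm
Long side: √(327 · 532) = √173964 ≈ 417.1 → 417 mm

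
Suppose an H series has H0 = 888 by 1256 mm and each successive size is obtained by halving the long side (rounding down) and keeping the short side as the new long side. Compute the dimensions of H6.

H1: ⌊1256/2⌋ × 888 = 628 × 888 mm
H2: ⌊888/2⌋ × 628 = 444 × 628 mm
H3: ⌊628/2⌋ × 444 = 314 × 444 mm
H4: ⌊444/2⌋ × 314 = 222 × 314 mm
H5: ⌊314/2⌋ × 222 = 157 × 222 mm
H6: ⌊222/2⌋ × 157 = 111 × 157 mm

111 × 157 mm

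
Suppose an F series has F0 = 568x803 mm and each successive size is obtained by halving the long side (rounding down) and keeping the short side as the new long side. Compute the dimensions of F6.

71 × 100 mm

F1: ⌊803/2⌋ × 568 = 401 × 568 mm
F2: ⌊568/2⌋ × 401 = 284 × 401 mm
F3: ⌊401/2⌋ × 284 = 200 × 284 mm
F4: ⌊284/2⌋ × 200 = 142 × 200 mm
F5: ⌊200/2⌋ × 142 = 100 × 142 mm
F6: ⌊142/2⌋ × 100 = 71 × 100 mm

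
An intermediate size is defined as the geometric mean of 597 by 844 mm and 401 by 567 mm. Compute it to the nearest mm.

Short side: √(597 · 401) = √239397 ≈ 489.3 → 489 mm
Long side: √(844 · 567) = √478548 ≈ 691.8 → 692 mm

489 × 692 mm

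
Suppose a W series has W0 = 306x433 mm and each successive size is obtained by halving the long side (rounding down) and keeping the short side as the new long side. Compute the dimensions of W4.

W1: ⌊433/2⌋ × 306 = 216 × 306 mm
W2: ⌊306/2⌋ × 216 = 153 × 216 mm
W3: ⌊216/2⌋ × 153 = 108 × 153 mm
W4: ⌊153/2⌋ × 108 = 76 × 108 mm

76 × 108 mm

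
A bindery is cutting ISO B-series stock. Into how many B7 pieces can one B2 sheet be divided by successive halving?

Each ISO step halves the sheet: 1 × B2 → 2 × B3 → 4 × B4 → 8 × B5 → …
From B2 to B7 is 5 halving steps: 2^5 = 32.

32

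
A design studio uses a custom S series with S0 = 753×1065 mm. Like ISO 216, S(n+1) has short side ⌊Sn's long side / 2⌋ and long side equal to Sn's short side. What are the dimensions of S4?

188 × 266 mm

S1: ⌊1065/2⌋ × 753 = 532 × 753 mm
S2: ⌊753/2⌋ × 532 = 376 × 532 mm
S3: ⌊532/2⌋ × 376 = 266 × 376 mm
S4: ⌊376/2⌋ × 266 = 188 × 266 mm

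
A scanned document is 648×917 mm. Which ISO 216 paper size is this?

Aspect ratio 917/648 ≈ 1.415 — close to the ISO √2 ≈ 1.414.
In the C-series (envelope sizes, between A and B): C1 = 648 × 917 mm.

C1 (648 × 917 mm)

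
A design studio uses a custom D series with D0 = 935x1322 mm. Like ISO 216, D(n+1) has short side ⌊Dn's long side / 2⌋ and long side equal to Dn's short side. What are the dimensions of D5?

165 × 233 mm

D1: ⌊1322/2⌋ × 935 = 661 × 935 mm
D2: ⌊935/2⌋ × 661 = 467 × 661 mm
D3: ⌊661/2⌋ × 467 = 330 × 467 mm
D4: ⌊467/2⌋ × 330 = 233 × 330 mm
D5: ⌊330/2⌋ × 233 = 165 × 233 mm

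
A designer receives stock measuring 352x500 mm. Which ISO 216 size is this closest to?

B3 (353 × 500 mm)

Aspect ratio 500/352 ≈ 1.420 — close to the ISO √2 ≈ 1.414.
In the B-series (B0 = 1000 × 1414 mm): B3 = 353 × 500 mm.
Off by 1 mm total — nearest standard size.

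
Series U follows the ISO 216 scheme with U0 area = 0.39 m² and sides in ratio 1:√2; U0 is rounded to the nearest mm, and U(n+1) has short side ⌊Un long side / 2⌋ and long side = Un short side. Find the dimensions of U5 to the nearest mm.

92 × 131 mm

Let U0's short side be w mm. w · w√2 = 0.39 m² = 390,000 mm², so w ≈ 525.1 mm and w√2 ≈ 742.7 mm → U0 = 525 × 743 mm.
U1: ⌊743/2⌋ × 525 = 371 × 525 mm
U2: ⌊525/2⌋ × 371 = 262 × 371 mm
U3: ⌊371/2⌋ × 262 = 185 × 262 mm
U4: ⌊262/2⌋ × 185 = 131 × 185 mm
U5: ⌊185/2⌋ × 131 = 92 × 131 mm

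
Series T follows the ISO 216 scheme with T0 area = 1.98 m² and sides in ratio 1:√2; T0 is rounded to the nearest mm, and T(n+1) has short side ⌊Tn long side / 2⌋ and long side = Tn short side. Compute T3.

Let T0's short side be w mm. w · w√2 = 1.98 m² = 1,980,000 mm², so w ≈ 1183.2 mm and w√2 ≈ 1673.4 mm → T0 = 1183 × 1673 mm.
T1: ⌊1673/2⌋ × 1183 = 836 × 1183 mm
T2: ⌊1183/2⌋ × 836 = 591 × 836 mm
T3: ⌊836/2⌋ × 591 = 418 × 591 mm

418 × 591 mm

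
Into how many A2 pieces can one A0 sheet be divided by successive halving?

Each ISO step halves the sheet: 1 × A0 → 2 × A1 → 4 × A2
From A0 to A2 is 2 halving steps: 2^2 = 4.

4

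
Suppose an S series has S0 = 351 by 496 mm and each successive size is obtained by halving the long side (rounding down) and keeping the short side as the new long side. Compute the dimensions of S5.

62 × 87 mm

S1: ⌊496/2⌋ × 351 = 248 × 351 mm
S2: ⌊351/2⌋ × 248 = 175 × 248 mm
S3: ⌊248/2⌋ × 175 = 124 × 175 mm
S4: ⌊175/2⌋ × 124 = 87 × 124 mm
S5: ⌊124/2⌋ × 87 = 62 × 87 mm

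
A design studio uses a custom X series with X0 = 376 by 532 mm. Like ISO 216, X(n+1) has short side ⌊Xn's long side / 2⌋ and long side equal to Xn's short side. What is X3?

X1 = 266 × 376 mm (from X0 by 1 halving).
X2: ⌊376/2⌋ × 266 = 188 × 266 mm
X3: ⌊266/2⌋ × 188 = 133 × 188 mm

133 × 188 mm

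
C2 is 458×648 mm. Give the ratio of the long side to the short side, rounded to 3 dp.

1.415

648 / 458 = 1.415
Matches √2 ≈ 1.414 — the ISO 216 defining ratio.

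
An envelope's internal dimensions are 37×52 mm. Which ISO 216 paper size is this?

A9 (37 × 52 mm)

Aspect ratio 52/37 ≈ 1.405 — close to the ISO √2 ≈ 1.414.
In the A-series (A0 area = 1 m²): A9 = 37 × 52 mm.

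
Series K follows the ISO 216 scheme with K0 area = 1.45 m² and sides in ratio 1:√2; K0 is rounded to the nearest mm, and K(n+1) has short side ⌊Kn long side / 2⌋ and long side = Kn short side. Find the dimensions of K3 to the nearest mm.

Let K0's short side be w mm. w · w√2 = 1.45 m² = 1,450,000 mm², so w ≈ 1012.6 mm and w√2 ≈ 1432.0 mm → K0 = 1013 × 1432 mm.
K1: ⌊1432/2⌋ × 1013 = 716 × 1013 mm
K2: ⌊1013/2⌋ × 716 = 506 × 716 mm
K3: ⌊716/2⌋ × 506 = 358 × 506 mm

358 × 506 mm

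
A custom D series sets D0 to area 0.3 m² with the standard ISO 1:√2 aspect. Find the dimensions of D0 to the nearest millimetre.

461 × 651 mm

Let the short side be w mm. Then w · w√2 = 0.3 m² = 300,000 mm².
w² = 300,000/√2, so w ≈ 460.6 mm; long side = w√2 ≈ 651.4 mm.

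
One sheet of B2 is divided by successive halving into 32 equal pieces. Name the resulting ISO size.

32 = 2^5, so 5 halving steps.
B2 → B3 → … → B7 after 5 steps.

B7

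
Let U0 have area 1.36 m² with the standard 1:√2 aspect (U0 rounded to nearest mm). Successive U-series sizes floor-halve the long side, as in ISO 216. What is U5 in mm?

Let U0's short side be w mm. w · w√2 = 1.36 m² = 1,360,000 mm², so w ≈ 980.6 mm and w√2 ≈ 1386.8 mm → U0 = 981 × 1387 mm.
U1: ⌊1387/2⌋ × 981 = 693 × 981 mm
U2: ⌊981/2⌋ × 693 = 490 × 693 mm
U3: ⌊693/2⌋ × 490 = 346 × 490 mm
U4: ⌊490/2⌋ × 346 = 245 × 346 mm
U5: ⌊346/2⌋ × 245 = 173 × 245 mm

173 × 245 mm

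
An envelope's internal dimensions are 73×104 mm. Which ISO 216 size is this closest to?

A7 (74 × 105 mm)

Aspect ratio 104/73 ≈ 1.425 — close to the ISO √2 ≈ 1.414.
In the A-series (A0 area = 1 m²): A7 = 74 × 105 mm.
Off by 2 mm total — nearest standard size.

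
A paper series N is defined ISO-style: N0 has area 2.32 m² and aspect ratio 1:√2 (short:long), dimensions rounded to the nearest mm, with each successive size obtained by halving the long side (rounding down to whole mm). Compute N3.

Let N0's short side be w mm. w · w√2 = 2.32 m² = 2,320,000 mm², so w ≈ 1280.8 mm and w√2 ≈ 1811.3 mm → N0 = 1281 × 1811 mm.
N1: ⌊1811/2⌋ × 1281 = 905 × 1281 mm
N2: ⌊1281/2⌋ × 905 = 640 × 905 mm
N3: ⌊905/2⌋ × 640 = 452 × 640 mm

452 × 640 mm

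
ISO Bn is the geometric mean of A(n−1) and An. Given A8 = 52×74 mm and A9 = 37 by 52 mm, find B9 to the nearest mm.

Short side: √(52 · 37) = √1924 ≈ 43.9 → 44 mm
Long side: √(74 · 52) = √3848 ≈ 62.0 → 62 mm

44 × 62 mm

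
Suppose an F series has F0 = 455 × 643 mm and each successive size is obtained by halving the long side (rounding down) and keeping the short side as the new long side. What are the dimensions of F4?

113 × 160 mm

F1: ⌊643/2⌋ × 455 = 321 × 455 mm
F2: ⌊455/2⌋ × 321 = 227 × 321 mm
F3: ⌊321/2⌋ × 227 = 160 × 227 mm
F4: ⌊227/2⌋ × 160 = 113 × 160 mm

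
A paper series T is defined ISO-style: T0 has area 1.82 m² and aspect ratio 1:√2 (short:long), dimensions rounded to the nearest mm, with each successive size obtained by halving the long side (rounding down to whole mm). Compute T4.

Let T0's short side be w mm. w · w√2 = 1.82 m² = 1,820,000 mm², so w ≈ 1134.4 mm and w√2 ≈ 1604.3 mm → T0 = 1134 × 1604 mm.
T1: ⌊1604/2⌋ × 1134 = 802 × 1134 mm
T2: ⌊1134/2⌋ × 802 = 567 × 802 mm
T3: ⌊802/2⌋ × 567 = 401 × 567 mm
T4: ⌊567/2⌋ × 401 = 283 × 401 mm

283 × 401 mm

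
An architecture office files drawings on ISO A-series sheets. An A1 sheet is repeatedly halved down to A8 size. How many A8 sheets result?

128

Each ISO step halves the sheet: 1 × A1 → 2 × A2 → 4 × A3 → 8 × A4 → …
From A1 to A8 is 7 halving steps: 2^7 = 128.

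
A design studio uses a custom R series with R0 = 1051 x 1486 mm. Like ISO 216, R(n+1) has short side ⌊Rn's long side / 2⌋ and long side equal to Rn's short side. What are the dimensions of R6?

131 × 185 mm

R1 = 743 × 1051 mm (from R0 by 1 halving).
R2: ⌊1051/2⌋ × 743 = 525 × 743 mm
R3: ⌊743/2⌋ × 525 = 371 × 525 mm
R4: ⌊525/2⌋ × 371 = 262 × 371 mm
R5: ⌊371/2⌋ × 262 = 185 × 262 mm
R6: ⌊262/2⌋ × 185 = 131 × 185 mm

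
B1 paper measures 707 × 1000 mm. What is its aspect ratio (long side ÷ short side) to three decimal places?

1000 / 707 = 1.414
Matches √2 ≈ 1.414 — the ISO 216 defining ratio.

1.414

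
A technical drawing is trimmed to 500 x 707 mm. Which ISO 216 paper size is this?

B2 (500 × 707 mm)

Aspect ratio 707/500 ≈ 1.414 — close to the ISO √2 ≈ 1.414.
In the B-series (B0 = 1000 × 1414 mm): B2 = 500 × 707 mm.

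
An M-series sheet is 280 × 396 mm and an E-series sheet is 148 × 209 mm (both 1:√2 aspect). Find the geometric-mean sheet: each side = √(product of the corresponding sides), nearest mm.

Short side: √(280 · 148) = √41440 ≈ 203.6 → 204 mm
Long side: √(396 · 209) = √82764 ≈ 287.7 → 288 mm

204 × 288 mm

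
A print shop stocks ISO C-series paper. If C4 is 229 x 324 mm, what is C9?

40 × 57 mm

C5: ⌊324/2⌋ × 229 = 162 × 229 mm
C6: ⌊229/2⌋ × 162 = 114 × 162 mm
C7: ⌊162/2⌋ × 114 = 81 × 114 mm
C8: ⌊114/2⌋ × 81 = 57 × 81 mm
C9: ⌊81/2⌋ × 57 = 40 × 57 mm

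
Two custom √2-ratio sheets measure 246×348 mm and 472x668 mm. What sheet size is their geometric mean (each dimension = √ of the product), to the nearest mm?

Short side: √(246 · 472) = √116112 ≈ 340.8 → 341 mm
Long side: √(348 · 668) = √232464 ≈ 482.1 → 482 mm

341 × 482 mm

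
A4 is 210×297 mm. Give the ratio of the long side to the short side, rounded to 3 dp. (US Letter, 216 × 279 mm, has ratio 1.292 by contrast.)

297 / 210 = 1.414
Matches √2 ≈ 1.414 — the ISO 216 defining ratio.

1.414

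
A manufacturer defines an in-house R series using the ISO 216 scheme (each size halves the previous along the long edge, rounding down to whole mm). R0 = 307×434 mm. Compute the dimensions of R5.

R1: ⌊434/2⌋ × 307 = 217 × 307 mm
R2: ⌊307/2⌋ × 217 = 153 × 217 mm
R3: ⌊217/2⌋ × 153 = 108 × 153 mm
R4: ⌊153/2⌋ × 108 = 76 × 108 mm
R5: ⌊108/2⌋ × 76 = 54 × 76 mm

54 × 76 mm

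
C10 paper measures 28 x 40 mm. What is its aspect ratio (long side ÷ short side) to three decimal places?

1.429

40 / 28 = 1.429
ISO 216 targets √2 ≈ 1.414; the +0.014 deviation is from mm rounding.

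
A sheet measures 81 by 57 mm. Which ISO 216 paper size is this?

C8 (57 × 81 mm)

Aspect ratio 81/57 ≈ 1.421 — close to the ISO √2 ≈ 1.414.
In the C-series (envelope sizes, between A and B): C8 = 57 × 81 mm.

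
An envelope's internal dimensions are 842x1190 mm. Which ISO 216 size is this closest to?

Aspect ratio 1190/842 ≈ 1.413 — close to the ISO √2 ≈ 1.414.
In the A-series (A0 area = 1 m²): A0 = 841 × 1189 mm.
Off by 2 mm total — nearest standard size.

A0 (841 × 1189 mm)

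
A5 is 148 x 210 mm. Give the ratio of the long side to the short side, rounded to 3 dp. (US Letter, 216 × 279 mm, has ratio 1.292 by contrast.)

1.419

210 / 148 = 1.419
ISO 216 targets √2 ≈ 1.414; the +0.005 deviation is from mm rounding.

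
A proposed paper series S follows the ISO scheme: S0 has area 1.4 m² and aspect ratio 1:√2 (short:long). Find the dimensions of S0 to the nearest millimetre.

Let the short side be w mm. Then w · w√2 = 1.4 m² = 1,400,000 mm².
w² = 1,400,000/√2, so w ≈ 995.0 mm; long side = w√2 ≈ 1407.1 mm.

995 × 1407 mm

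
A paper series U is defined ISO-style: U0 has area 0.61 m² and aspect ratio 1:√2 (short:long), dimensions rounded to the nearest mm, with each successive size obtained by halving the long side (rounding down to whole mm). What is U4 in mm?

164 × 232 mm

Let U0's short side be w mm. w · w√2 = 0.61 m² = 610,000 mm², so w ≈ 656.8 mm and w√2 ≈ 928.8 mm → U0 = 657 × 929 mm.
U1: ⌊929/2⌋ × 657 = 464 × 657 mm
U2: ⌊657/2⌋ × 464 = 328 × 464 mm
U3: ⌊464/2⌋ × 328 = 232 × 328 mm
U4: ⌊328/2⌋ × 232 = 164 × 232 mm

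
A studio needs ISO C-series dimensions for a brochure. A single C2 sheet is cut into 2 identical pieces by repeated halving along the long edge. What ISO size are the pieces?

C3

2 = 2^1, so 1 halving step.
C2 → C3 → … → C3 after 1 step.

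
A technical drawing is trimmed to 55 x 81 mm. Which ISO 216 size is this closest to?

C8 (57 × 81 mm)

Aspect ratio 81/55 ≈ 1.473 (ISO target is √2 ≈ 1.414).
In the C-series (envelope sizes, between A and B): C8 = 57 × 81 mm.
Off by 2 mm total — nearest standard size.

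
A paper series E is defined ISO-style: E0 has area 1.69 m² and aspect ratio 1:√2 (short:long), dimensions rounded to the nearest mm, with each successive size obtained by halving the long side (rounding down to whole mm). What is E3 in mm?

Let E0's short side be w mm. w · w√2 = 1.69 m² = 1,690,000 mm², so w ≈ 1093.2 mm and w√2 ≈ 1546.0 mm → E0 = 1093 × 1546 mm.
E1: ⌊1546/2⌋ × 1093 = 773 × 1093 mm
E2: ⌊1093/2⌋ × 773 = 546 × 773 mm
E3: ⌊773/2⌋ × 546 = 386 × 546 mm

386 × 546 mm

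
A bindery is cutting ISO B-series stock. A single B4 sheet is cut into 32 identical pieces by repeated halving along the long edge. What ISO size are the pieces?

32 = 2^5, so 5 halving steps.
B4 → B5 → … → B9 after 5 steps.

B9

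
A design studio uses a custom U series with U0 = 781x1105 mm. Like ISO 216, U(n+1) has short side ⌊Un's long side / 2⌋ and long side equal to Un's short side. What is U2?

390 × 552 mm

U1: ⌊1105/2⌋ × 781 = 552 × 781 mm
U2: ⌊781/2⌋ × 552 = 390 × 552 mm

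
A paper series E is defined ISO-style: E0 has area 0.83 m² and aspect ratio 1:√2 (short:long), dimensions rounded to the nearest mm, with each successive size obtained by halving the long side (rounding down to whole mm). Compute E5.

Let E0's short side be w mm. w · w√2 = 0.83 m² = 830,000 mm², so w ≈ 766.1 mm and w√2 ≈ 1083.4 mm → E0 = 766 × 1083 mm.
E1: ⌊1083/2⌋ × 766 = 541 × 766 mm
E2: ⌊766/2⌋ × 541 = 383 × 541 mm
E3: ⌊541/2⌋ × 383 = 270 × 383 mm
E4: ⌊383/2⌋ × 270 = 191 × 270 mm
E5: ⌊270/2⌋ × 191 = 135 × 191 mm

135 × 191 mm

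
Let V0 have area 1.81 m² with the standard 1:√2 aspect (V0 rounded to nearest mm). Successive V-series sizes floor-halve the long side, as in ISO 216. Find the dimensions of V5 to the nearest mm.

Let V0's short side be w mm. w · w√2 = 1.81 m² = 1,810,000 mm², so w ≈ 1131.3 mm and w√2 ≈ 1599.9 mm → V0 = 1131 × 1600 mm.
V1: ⌊1600/2⌋ × 1131 = 800 × 1131 mm
V2: ⌊1131/2⌋ × 800 = 565 × 800 mm
V3: ⌊800/2⌋ × 565 = 400 × 565 mm
V4: ⌊565/2⌋ × 400 = 282 × 400 mm
V5: ⌊400/2⌋ × 282 = 200 × 282 mm

200 × 282 mm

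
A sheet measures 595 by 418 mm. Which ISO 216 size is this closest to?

A2 (420 × 594 mm)

Aspect ratio 595/418 ≈ 1.423 — close to the ISO √2 ≈ 1.414.
In the A-series (A0 area = 1 m²): A2 = 420 × 594 mm.
Off by 3 mm total — nearest standard size.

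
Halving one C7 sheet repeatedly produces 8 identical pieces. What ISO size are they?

C10

8 = 2^3, so 3 halving steps.
C7 → C8 → … → C10 after 3 steps.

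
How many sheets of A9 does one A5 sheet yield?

A5 = 148 × 210 mm; A9 = 37 × 52 mm.
Each halving step doubles the count; 4 steps from A5 to A9.
2^4 = 16.

16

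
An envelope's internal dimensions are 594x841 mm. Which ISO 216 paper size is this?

A1 (594 × 841 mm)

Aspect ratio 841/594 ≈ 1.416 — close to the ISO √2 ≈ 1.414.
In the A-series (A0 area = 1 m²): A1 = 594 × 841 mm.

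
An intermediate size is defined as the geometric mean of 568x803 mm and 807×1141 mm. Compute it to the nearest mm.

677 × 957 mm

Short side: √(568 · 807) = √458376 ≈ 677.0 → 677 mm
Long side: √(803 · 1141) = √916223 ≈ 957.2 → 957 mm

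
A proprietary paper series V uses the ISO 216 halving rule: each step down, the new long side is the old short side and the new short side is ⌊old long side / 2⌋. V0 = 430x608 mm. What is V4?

107 × 152 mm

V1: ⌊608/2⌋ × 430 = 304 × 430 mm
V2: ⌊430/2⌋ × 304 = 215 × 304 mm
V3: ⌊304/2⌋ × 215 = 152 × 215 mm
V4: ⌊215/2⌋ × 152 = 107 × 152 mm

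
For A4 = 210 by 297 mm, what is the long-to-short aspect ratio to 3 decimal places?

297 / 210 = 1.414
Matches √2 ≈ 1.414 — the ISO 216 defining ratio.

1.414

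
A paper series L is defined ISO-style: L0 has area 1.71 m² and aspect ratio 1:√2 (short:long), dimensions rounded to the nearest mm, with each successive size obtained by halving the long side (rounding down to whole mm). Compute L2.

Let L0's short side be w mm. w · w√2 = 1.71 m² = 1,710,000 mm², so w ≈ 1099.6 mm and w√2 ≈ 1555.1 mm → L0 = 1100 × 1555 mm.
L1: ⌊1555/2⌋ × 1100 = 777 × 1100 mm
L2: ⌊1100/2⌋ × 777 = 550 × 777 mm

550 × 777 mm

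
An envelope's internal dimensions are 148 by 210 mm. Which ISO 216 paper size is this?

Aspect ratio 210/148 ≈ 1.419 — close to the ISO √2 ≈ 1.414.
In the A-series (A0 area = 1 m²): A5 = 148 × 210 mm.

A5 (148 × 210 mm)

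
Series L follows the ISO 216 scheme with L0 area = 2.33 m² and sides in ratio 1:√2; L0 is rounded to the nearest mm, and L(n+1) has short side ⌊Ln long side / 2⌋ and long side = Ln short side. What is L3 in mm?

Let L0's short side be w mm. w · w√2 = 2.33 m² = 2,330,000 mm², so w ≈ 1283.6 mm and w√2 ≈ 1815.2 mm → L0 = 1284 × 1815 mm.
L1: ⌊1815/2⌋ × 1284 = 907 × 1284 mm
L2: ⌊1284/2⌋ × 907 = 642 × 907 mm
L3: ⌊907/2⌋ × 642 = 453 × 642 mm

453 × 642 mm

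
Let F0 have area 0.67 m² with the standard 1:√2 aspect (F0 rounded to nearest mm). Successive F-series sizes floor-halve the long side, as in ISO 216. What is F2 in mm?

344 × 486 mm

Let F0's short side be w mm. w · w√2 = 0.67 m² = 670,000 mm², so w ≈ 688.3 mm and w√2 ≈ 973.4 mm → F0 = 688 × 973 mm.
F1: ⌊973/2⌋ × 688 = 486 × 688 mm
F2: ⌊688/2⌋ × 486 = 344 × 486 mm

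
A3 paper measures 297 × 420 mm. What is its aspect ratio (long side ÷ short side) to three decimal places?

1.414

420 / 297 = 1.414
Matches √2 ≈ 1.414 — the ISO 216 defining ratio.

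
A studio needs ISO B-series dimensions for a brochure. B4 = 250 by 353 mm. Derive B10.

B5: ⌊353/2⌋ × 250 = 176 × 250 mm
B6: ⌊250/2⌋ × 176 = 125 × 176 mm
B7: ⌊176/2⌋ × 125 = 88 × 125 mm
B8: ⌊125/2⌋ × 88 = 62 × 88 mm
B9: ⌊88/2⌋ × 62 = 44 × 62 mm
B10: ⌊62/2⌋ × 44 = 31 × 44 mm

31 × 44 mm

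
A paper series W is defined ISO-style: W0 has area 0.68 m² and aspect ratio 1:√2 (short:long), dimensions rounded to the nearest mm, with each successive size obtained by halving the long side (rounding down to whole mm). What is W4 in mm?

173 × 245 mm

Let W0's short side be w mm. w · w√2 = 0.68 m² = 680,000 mm², so w ≈ 693.4 mm and w√2 ≈ 980.6 mm → W0 = 693 × 981 mm.
W1: ⌊981/2⌋ × 693 = 490 × 693 mm
W2: ⌊693/2⌋ × 490 = 346 × 490 mm
W3: ⌊490/2⌋ × 346 = 245 × 346 mm
W4: ⌊346/2⌋ × 245 = 173 × 245 mm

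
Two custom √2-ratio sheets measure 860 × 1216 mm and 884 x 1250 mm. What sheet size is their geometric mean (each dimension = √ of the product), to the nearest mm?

872 × 1233 mm

Short side: √(860 · 884) = √760240 ≈ 871.9 → 872 mm
Long side: √(1216 · 1250) = √1520000 ≈ 1232.9 → 1233 mm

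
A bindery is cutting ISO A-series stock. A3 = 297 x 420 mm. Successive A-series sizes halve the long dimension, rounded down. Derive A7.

74 × 105 mm

A4: ⌊420/2⌋ × 297 = 210 × 297 mm
A5: ⌊297/2⌋ × 210 = 148 × 210 mm
A6: ⌊210/2⌋ × 148 = 105 × 148 mm
A7: ⌊148/2⌋ × 105 = 74 × 105 mm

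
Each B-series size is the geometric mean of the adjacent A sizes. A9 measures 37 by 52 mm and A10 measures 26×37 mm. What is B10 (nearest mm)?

Short side: √(37 · 26) = √962 ≈ 31.0 → 31 mm
Long side: √(52 · 37) = √1924 ≈ 43.9 → 44 mm

31 × 44 mm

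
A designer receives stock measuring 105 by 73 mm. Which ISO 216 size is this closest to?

Aspect ratio 105/73 ≈ 1.438 (ISO target is √2 ≈ 1.414).
In the A-series (A0 area = 1 m²): A7 = 74 × 105 mm.
Off by 1 mm total — nearest standard size.

A7 (74 × 105 mm)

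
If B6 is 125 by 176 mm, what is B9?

B7: ⌊176/2⌋ × 125 = 88 × 125 mm
B8: ⌊125/2⌋ × 88 = 62 × 88 mm
B9: ⌊88/2⌋ × 62 = 44 × 62 mm

44 × 62 mm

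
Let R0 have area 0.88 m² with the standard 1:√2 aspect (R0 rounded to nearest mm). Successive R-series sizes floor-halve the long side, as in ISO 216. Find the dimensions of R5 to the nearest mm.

Let R0's short side be w mm. w · w√2 = 0.88 m² = 880,000 mm², so w ≈ 788.8 mm and w√2 ≈ 1115.6 mm → R0 = 789 × 1116 mm.
R1: ⌊1116/2⌋ × 789 = 558 × 789 mm
R2: ⌊789/2⌋ × 558 = 394 × 558 mm
R3: ⌊558/2⌋ × 394 = 279 × 394 mm
R4: ⌊394/2⌋ × 279 = 197 × 279 mm
R5: ⌊279/2⌋ × 197 = 139 × 197 mm

139 × 197 mm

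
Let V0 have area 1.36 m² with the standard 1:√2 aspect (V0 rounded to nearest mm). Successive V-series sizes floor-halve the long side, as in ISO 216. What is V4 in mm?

Let V0's short side be w mm. w · w√2 = 1.36 m² = 1,360,000 mm², so w ≈ 980.6 mm and w√2 ≈ 1386.8 mm → V0 = 981 × 1387 mm.
V1: ⌊1387/2⌋ × 981 = 693 × 981 mm
V2: ⌊981/2⌋ × 693 = 490 × 693 mm
V3: ⌊693/2⌋ × 490 = 346 × 490 mm
V4: ⌊490/2⌋ × 346 = 245 × 346 mm

245 × 346 mm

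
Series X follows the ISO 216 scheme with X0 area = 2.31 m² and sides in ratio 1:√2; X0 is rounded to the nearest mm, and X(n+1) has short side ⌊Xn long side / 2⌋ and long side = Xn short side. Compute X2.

Let X0's short side be w mm. w · w√2 = 2.31 m² = 2,310,000 mm², so w ≈ 1278.1 mm and w√2 ≈ 1807.4 mm → X0 = 1278 × 1807 mm.
X1: ⌊1807/2⌋ × 1278 = 903 × 1278 mm
X2: ⌊1278/2⌋ × 903 = 639 × 903 mm

639 × 903 mm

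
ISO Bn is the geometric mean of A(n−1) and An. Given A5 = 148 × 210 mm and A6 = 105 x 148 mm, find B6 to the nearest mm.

125 × 176 mm

Short side: √(148 · 105) = √15540 ≈ 124.7 → 125 mm
Long side: √(210 · 148) = √31080 ≈ 176.3 → 176 mm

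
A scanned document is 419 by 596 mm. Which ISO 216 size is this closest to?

Aspect ratio 596/419 ≈ 1.422 — close to the ISO √2 ≈ 1.414.
In the A-series (A0 area = 1 m²): A2 = 420 × 594 mm.
Off by 3 mm total — nearest standard size.

A2 (420 × 594 mm)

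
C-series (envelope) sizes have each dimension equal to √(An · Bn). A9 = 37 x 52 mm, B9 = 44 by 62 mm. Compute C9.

Short side: √(37 · 44) = √1628 ≈ 40.3 → 40 mm
Long side: √(52 · 62) = √3224 ≈ 56.8 → 57 mm

40 × 57 mm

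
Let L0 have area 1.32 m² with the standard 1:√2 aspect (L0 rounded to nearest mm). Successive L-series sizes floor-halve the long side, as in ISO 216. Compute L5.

Let L0's short side be w mm. w · w√2 = 1.32 m² = 1,320,000 mm², so w ≈ 966.1 mm and w√2 ≈ 1366.3 mm → L0 = 966 × 1366 mm.
L1: ⌊1366/2⌋ × 966 = 683 × 966 mm
L2: ⌊966/2⌋ × 683 = 483 × 683 mm
L3: ⌊683/2⌋ × 483 = 341 × 483 mm
L4: ⌊483/2⌋ × 341 = 241 × 341 mm
L5: ⌊341/2⌋ × 241 = 170 × 241 mm

170 × 241 mm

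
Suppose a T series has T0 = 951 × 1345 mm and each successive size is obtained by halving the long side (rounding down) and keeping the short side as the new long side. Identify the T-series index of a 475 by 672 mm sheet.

T2

T0: 951 × 1345 mm
T1: 672 × 951 mm
T2: 475 × 672 mm
T3: 336 × 475 mm
→ matches T2.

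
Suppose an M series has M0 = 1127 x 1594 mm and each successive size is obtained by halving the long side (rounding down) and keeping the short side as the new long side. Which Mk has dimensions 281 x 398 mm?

M4

M0: 1127 × 1594 mm
M1: 797 × 1127 mm
M2: 563 × 797 mm
M3: 398 × 563 mm
M4: 281 × 398 mm
M5: 199 × 281 mm
→ matches M4.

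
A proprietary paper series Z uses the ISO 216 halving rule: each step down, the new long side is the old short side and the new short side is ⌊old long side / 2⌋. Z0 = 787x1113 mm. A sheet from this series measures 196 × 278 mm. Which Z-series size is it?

Z4

Z0: 787 × 1113 mm
Z1: 556 × 787 mm
Z2: 393 × 556 mm
Z3: 278 × 393 mm
Z4: 196 × 278 mm
Z5: 139 × 196 mm
→ matches Z4.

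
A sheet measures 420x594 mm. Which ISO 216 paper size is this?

Aspect ratio 594/420 ≈ 1.414 — close to the ISO √2 ≈ 1.414.
In the A-series (A0 area = 1 m²): A2 = 420 × 594 mm.

A2 (420 × 594 mm)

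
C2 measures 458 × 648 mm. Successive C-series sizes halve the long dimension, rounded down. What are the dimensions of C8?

C3: ⌊648/2⌋ × 458 = 324 × 458 mm
C4: ⌊458/2⌋ × 324 = 229 × 324 mm
C5: ⌊324/2⌋ × 229 = 162 × 229 mm
C6: ⌊229/2⌋ × 162 = 114 × 162 mm
C7: ⌊162/2⌋ × 114 = 81 × 114 mm
C8: ⌊114/2⌋ × 81 = 57 × 81 mm

57 × 81 mm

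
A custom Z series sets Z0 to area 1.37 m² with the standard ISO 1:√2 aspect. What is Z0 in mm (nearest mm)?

984 × 1392 mm

Let the short side be w mm. Then w · w√2 = 1.37 m² = 1,370,000 mm².
w² = 1,370,000/√2, so w ≈ 984.2 mm; long side = w√2 ≈ 1391.9 mm.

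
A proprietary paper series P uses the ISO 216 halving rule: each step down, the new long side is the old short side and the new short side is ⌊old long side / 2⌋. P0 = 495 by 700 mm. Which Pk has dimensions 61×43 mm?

P7

P0: 495 × 700 mm
P1: 350 × 495 mm
P2: 247 × 350 mm
P3: 175 × 247 mm
P4: 123 × 175 mm
P5: 87 × 123 mm
P6: 61 × 87 mm
P7: 43 × 61 mm
P8: 30 × 43 mm
→ matches P7.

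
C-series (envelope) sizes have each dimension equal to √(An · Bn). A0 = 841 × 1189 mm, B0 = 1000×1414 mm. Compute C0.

917 × 1297 mm

Short side: √(841 · 1000) = √841000 ≈ 917.1 → 917 mm
Long side: √(1189 · 1414) = √1681246 ≈ 1296.6 → 1297 mm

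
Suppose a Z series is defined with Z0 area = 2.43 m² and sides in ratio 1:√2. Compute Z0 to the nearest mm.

Let the short side be w mm. Then w · w√2 = 2.43 m² = 2,430,000 mm².
w² = 2,430,000/√2, so w ≈ 1310.8 mm; long side = w√2 ≈ 1853.8 mm.

1311 × 1854 mm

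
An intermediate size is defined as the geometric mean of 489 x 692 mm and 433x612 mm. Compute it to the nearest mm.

460 × 651 mm

Short side: √(489 · 433) = √211737 ≈ 460.1 → 460 mm
Long side: √(692 · 612) = √423504 ≈ 650.8 → 651 mm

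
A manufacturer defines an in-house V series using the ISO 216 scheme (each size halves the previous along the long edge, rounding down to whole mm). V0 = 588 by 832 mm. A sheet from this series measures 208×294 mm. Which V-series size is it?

V3

V0: 588 × 832 mm
V1: 416 × 588 mm
V2: 294 × 416 mm
V3: 208 × 294 mm
V4: 147 × 208 mm
→ matches V3.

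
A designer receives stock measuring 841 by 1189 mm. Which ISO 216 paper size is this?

A0 (841 × 1189 mm)

Aspect ratio 1189/841 ≈ 1.414 — close to the ISO √2 ≈ 1.414.
In the A-series (A0 area = 1 m²): A0 = 841 × 1189 mm.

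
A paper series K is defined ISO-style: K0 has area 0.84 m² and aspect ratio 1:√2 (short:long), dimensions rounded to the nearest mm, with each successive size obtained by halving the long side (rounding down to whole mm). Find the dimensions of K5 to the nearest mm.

Let K0's short side be w mm. w · w√2 = 0.84 m² = 840,000 mm², so w ≈ 770.7 mm and w√2 ≈ 1089.9 mm → K0 = 771 × 1090 mm.
K1: ⌊1090/2⌋ × 771 = 545 × 771 mm
K2: ⌊771/2⌋ × 545 = 385 × 545 mm
K3: ⌊545/2⌋ × 385 = 272 × 385 mm
K4: ⌊385/2⌋ × 272 = 192 × 272 mm
K5: ⌊272/2⌋ × 192 = 136 × 192 mm

136 × 192 mm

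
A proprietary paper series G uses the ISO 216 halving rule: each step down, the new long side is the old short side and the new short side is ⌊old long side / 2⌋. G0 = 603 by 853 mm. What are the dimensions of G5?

G1: ⌊853/2⌋ × 603 = 426 × 603 mm
G2: ⌊603/2⌋ × 426 = 301 × 426 mm
G3: ⌊426/2⌋ × 301 = 213 × 301 mm
G4: ⌊301/2⌋ × 213 = 150 × 213 mm
G5: ⌊213/2⌋ × 150 = 106 × 150 mm

106 × 150 mm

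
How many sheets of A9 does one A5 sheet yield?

A5 = 148 × 210 mm; A9 = 37 × 52 mm.
Each halving step doubles the count; 4 steps from A5 to A9.
2^4 = 16.

16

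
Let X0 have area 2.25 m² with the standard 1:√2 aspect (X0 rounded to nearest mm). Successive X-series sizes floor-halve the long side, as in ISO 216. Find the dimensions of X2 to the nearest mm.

630 × 892 mm

Let X0's short side be w mm. w · w√2 = 2.25 m² = 2,250,000 mm², so w ≈ 1261.3 mm and w√2 ≈ 1783.8 mm → X0 = 1261 × 1784 mm.
X1: ⌊1784/2⌋ × 1261 = 892 × 1261 mm
X2: ⌊1261/2⌋ × 892 = 630 × 892 mm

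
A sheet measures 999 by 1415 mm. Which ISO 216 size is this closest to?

B0 (1000 × 1414 mm)

Aspect ratio 1415/999 ≈ 1.416 — close to the ISO √2 ≈ 1.414.
In the B-series (B0 = 1000 × 1414 mm): B0 = 1000 × 1414 mm.
Off by 2 mm total — nearest standard size.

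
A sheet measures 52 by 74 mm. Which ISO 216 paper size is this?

A8 (52 × 74 mm)

Aspect ratio 74/52 ≈ 1.423 — close to the ISO √2 ≈ 1.414.
In the A-series (A0 area = 1 m²): A8 = 52 × 74 mm.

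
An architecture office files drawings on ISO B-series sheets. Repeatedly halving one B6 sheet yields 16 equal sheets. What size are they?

B10

16 = 2^4, so 4 halving steps.
B6 → B7 → … → B10 after 4 steps.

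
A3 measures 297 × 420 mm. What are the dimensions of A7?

A4: ⌊420/2⌋ × 297 = 210 × 297 mm
A5: ⌊297/2⌋ × 210 = 148 × 210 mm
A6: ⌊210/2⌋ × 148 = 105 × 148 mm
A7: ⌊148/2⌋ × 105 = 74 × 105 mm

74 × 105 mm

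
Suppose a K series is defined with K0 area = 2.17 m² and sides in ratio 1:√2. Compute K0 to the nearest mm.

1239 × 1752 mm

Let the short side be w mm. Then w · w√2 = 2.17 m² = 2,170,000 mm².
w² = 2,170,000/√2, so w ≈ 1238.7 mm; long side = w√2 ≈ 1751.8 mm.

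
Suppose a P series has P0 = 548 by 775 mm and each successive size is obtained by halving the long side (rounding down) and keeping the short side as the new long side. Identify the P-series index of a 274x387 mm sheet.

P2

P0: 548 × 775 mm
P1: 387 × 548 mm
P2: 274 × 387 mm
P3: 193 × 274 mm
→ matches P2.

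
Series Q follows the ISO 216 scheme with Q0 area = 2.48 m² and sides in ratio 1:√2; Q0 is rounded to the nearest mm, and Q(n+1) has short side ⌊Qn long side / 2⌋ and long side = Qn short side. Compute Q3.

468 × 662 mm

Let Q0's short side be w mm. w · w√2 = 2.48 m² = 2,480,000 mm², so w ≈ 1324.2 mm and w√2 ≈ 1872.8 mm → Q0 = 1324 × 1873 mm.
Q1: ⌊1873/2⌋ × 1324 = 936 × 1324 mm
Q2: ⌊1324/2⌋ × 936 = 662 × 936 mm
Q3: ⌊936/2⌋ × 662 = 468 × 662 mm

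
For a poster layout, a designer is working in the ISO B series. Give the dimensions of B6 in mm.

B0 = 1000 × 1414 mm (B0 has a 1000 mm short side, aspect 1:√2).
B1: ⌊1414/2⌋ × 1000 = 707 × 1000 mm
B2: ⌊1000/2⌋ × 707 = 500 × 707 mm
B3: ⌊707/2⌋ × 500 = 353 × 500 mm
B4: ⌊500/2⌋ × 353 = 250 × 353 mm
B5: ⌊353/2⌋ × 250 = 176 × 250 mm
B6: ⌊250/2⌋ × 176 = 125 × 176 mm

125 × 176 mm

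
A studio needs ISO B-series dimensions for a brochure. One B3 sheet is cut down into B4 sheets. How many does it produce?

Each ISO step halves the sheet: 1 × B3 → 2 × B4
From B3 to B4 is 1 halving step: 2^1 = 2.

2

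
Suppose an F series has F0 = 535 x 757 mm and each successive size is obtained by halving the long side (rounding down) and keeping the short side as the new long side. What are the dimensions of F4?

133 × 189 mm

F1: ⌊757/2⌋ × 535 = 378 × 535 mm
F2: ⌊535/2⌋ × 378 = 267 × 378 mm
F3: ⌊378/2⌋ × 267 = 189 × 267 mm
F4: ⌊267/2⌋ × 189 = 133 × 189 mm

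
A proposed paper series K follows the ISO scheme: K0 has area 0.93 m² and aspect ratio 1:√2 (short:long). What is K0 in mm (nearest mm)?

811 × 1147 mm

Let the short side be w mm. Then w · w√2 = 0.93 m² = 930,000 mm².
w² = 930,000/√2, so w ≈ 810.9 mm; long side = w√2 ≈ 1146.8 mm.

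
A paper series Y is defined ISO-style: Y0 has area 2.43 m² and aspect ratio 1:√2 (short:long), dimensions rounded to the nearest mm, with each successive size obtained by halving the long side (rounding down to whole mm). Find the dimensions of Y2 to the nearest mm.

655 × 927 mm

Let Y0's short side be w mm. w · w√2 = 2.43 m² = 2,430,000 mm², so w ≈ 1310.8 mm and w√2 ≈ 1853.8 mm → Y0 = 1311 × 1854 mm.
Y1: ⌊1854/2⌋ × 1311 = 927 × 1311 mm
Y2: ⌊1311/2⌋ × 927 = 655 × 927 mm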